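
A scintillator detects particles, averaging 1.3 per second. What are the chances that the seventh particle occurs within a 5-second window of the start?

Over the interval, μ = 1.3 × 5 = 6.5 (a 5-second window = 5 seconds).
The seventh arrival falls in the interval iff at least 7 events occur there: P(S_7 ≤ t) = P(N ≥ 7) = 1 − P(N ≤ 6) ≈ 0.4735.

0.4735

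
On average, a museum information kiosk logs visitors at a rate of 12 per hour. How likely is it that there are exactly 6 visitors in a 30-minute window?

Over the interval, μ = 12 × 0.5 = 6 (a 30-minute window = 0.5 hours).
P(N = 6) = e^(−μ) μ^6/6! = e^(−6) · 6^6/720 ≈ 0.1606.

0.1606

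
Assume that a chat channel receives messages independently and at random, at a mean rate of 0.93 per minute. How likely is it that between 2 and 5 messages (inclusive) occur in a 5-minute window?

0.6231

Over the interval, μ = 0.93 × 5 = 4.65 (a 5-minute window = 5 minutes).
P(2 ≤ N ≤ 5) = Σ_{j=2}^{5} e^(−4.65) · 4.65^j/j! ≈ 0.6231.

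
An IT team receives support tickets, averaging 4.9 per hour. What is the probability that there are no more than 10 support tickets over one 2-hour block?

0.6080

Over the interval, μ = 4.9 × 2 = 9.8 (a 2-hour block = 2 hours).
P(N ≤ 10) = Σ_{j=0}^{10} e^(−μ) μ^j/j! ≈ 0.6080.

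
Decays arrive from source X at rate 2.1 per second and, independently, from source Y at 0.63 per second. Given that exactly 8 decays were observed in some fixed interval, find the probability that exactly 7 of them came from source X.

0.2942

Given the total, each event is independently from source X with probability p = λ_X/(λ_X+λ_Y) = 2.1/2.73 ≈ 0.7692.
So K ~ Binomial(8, 2.1/2.73): P(K = 7) = C(8,7) · (2.1/2.73)^7 · (0.63/2.73)^1 ≈ 0.2942.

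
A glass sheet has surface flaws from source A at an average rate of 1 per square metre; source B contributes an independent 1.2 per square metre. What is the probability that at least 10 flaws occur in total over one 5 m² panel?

Independent Poisson processes superpose: combined rate λ = 1 + 1.2 = 2.2 per square metre.
Over the interval, μ = 2.2 × 5 = 11 (a 5 m² panel = 5 square metres).
P(N ≥ 10) = 1 − P(N ≤ 9) ≈ 0.6595.

0.6595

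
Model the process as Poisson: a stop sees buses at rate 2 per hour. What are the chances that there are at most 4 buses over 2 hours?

0.6288

Over the interval, μ = 2 × 2 = 4 (2 hours).
P(N ≤ 4) = Σ_{j=0}^{4} e^(−μ) μ^j/j! ≈ 0.6288.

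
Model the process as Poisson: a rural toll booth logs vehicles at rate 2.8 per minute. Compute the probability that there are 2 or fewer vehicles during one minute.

0.4695

With mean μ = 2.8 per minute,
P(N ≤ 2) = Σ_{j=0}^{2} e^(−μ) μ^j/j! ≈ 0.4695.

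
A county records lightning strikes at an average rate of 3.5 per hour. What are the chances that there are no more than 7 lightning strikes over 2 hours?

Over the interval, μ = 3.5 × 2 = 7 (2 hours).
P(N ≤ 7) = Σ_{j=0}^{7} e^(−μ) μ^j/j! ≈ 0.5987.

0.5987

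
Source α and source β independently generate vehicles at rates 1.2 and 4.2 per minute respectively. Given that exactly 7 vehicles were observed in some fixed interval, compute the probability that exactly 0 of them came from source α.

0.1722

Given the total, each event is independently from source α with probability p = λ_α/(λ_α+λ_β) = 1.2/5.4 ≈ 0.2222.
So K ~ Binomial(7, 1.2/5.4): P(K = 0) = C(7,0) · (1.2/5.4)^0 · (4.2/5.4)^7 ≈ 0.1722.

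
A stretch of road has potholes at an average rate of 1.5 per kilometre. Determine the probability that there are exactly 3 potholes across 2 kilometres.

Over the interval, μ = 1.5 × 2 = 3 (2 kilometres).
P(N = 3) = e^(−μ) μ^3/3! = e^(−3) · 3^3/6 ≈ 0.2240.

0.2240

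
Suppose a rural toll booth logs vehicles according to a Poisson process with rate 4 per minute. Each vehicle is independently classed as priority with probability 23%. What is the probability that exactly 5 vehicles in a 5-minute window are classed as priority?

0.1725

Thinning: the vehicles that are classed as priority themselves form a Poisson process with rate 0.23 × 4 = 0.92 per minute.
Over the interval, μ = 0.92 × 5 = 4.6 (a 5-minute window = 5 minutes).
P(N = 5) = e^(−4.6) · 4.6^5/5! ≈ 0.1725.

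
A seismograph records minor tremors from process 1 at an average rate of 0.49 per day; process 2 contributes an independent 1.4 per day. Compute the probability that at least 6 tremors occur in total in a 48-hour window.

Independent Poisson processes superpose: combined rate λ = 0.49 + 1.4 = 1.89 per day.
Over the interval, μ = 1.89 × 2 = 3.78 (a 48-hour window = 2 days).
P(N ≥ 6) = 1 − P(N ≤ 5) ≈ 0.1815.

0.1815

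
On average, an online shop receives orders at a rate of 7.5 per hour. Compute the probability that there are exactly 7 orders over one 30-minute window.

Over the interval, μ = 7.5 × 0.5 = 3.75 (a 30-minute window = 0.5 hours).
P(N = 7) = e^(−μ) μ^7/7! = e^(−3.75) · 3.75^7/5040 ≈ 0.0487.

0.0487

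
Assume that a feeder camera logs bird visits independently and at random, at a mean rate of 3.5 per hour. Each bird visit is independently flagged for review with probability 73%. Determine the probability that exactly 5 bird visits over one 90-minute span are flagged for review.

0.1492

Thinning: the bird visits that are flagged for review themselves form a Poisson process with rate 0.73 × 3.5 = 2.555 per hour.
Over the interval, μ = 2.555 × 1.5 = 3.8325 (a 90-minute span = 1.5 hours).
P(N = 5) = e^(−3.8325) · 3.8325^5/5! ≈ 0.1492.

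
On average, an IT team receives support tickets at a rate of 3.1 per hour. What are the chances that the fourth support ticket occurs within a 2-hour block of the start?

0.8658

Over the interval, μ = 3.1 × 2 = 6.2 (a 2-hour block = 2 hours).
The fourth arrival falls in the interval iff at least 4 events occur there: P(S_4 ≤ t) = P(N ≥ 4) = 1 − P(N ≤ 3) ≈ 0.8658.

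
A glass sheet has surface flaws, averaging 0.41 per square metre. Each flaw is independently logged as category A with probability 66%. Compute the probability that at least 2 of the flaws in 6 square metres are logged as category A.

0.4827

Thinning: the flaws that are logged as category A themselves form a Poisson process with rate 0.66 × 0.41 = 0.2706 per square metre.
Over the interval, μ = 0.2706 × 6 = 1.6236 (6 square metres).
P(N ≥ 2) = 1 − P(N ≤ 1) ≈ 0.4827.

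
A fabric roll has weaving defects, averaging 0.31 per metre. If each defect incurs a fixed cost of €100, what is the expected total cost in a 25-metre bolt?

€775

E[N] = 0.31 × 25 = 7.75 (a 25-metre bolt = 25 metres); E[cost] = 7.75 × €100 = €775.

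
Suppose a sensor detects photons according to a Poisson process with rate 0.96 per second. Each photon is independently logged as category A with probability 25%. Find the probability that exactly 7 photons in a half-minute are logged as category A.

0.1486

Thinning: the photons that are logged as category A themselves form a Poisson process with rate 0.25 × 0.96 = 0.24 per second.
Over the interval, μ = 0.24 × 30 = 7.2 (a half-minute = 30 seconds).
P(N = 7) = e^(−7.2) · 7.2^7/7! ≈ 0.1486.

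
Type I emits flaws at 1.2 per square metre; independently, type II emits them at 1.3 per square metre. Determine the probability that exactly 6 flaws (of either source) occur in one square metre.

0.0278

Independent Poisson processes superpose: combined rate λ = 1.2 + 1.3 = 2.5 per square metre.
So μ = 2.5.
P(N = 6) = e^(−2.5) · 2.5^6/6! ≈ 0.0278.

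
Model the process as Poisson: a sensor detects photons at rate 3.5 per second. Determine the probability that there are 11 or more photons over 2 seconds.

0.0985

Over the interval, μ = 3.5 × 2 = 7 (2 seconds).
P(N ≥ 11) = 1 − P(N ≤ 10) = 1 − Σ_{j=0}^{10} e^(−μ) μ^j/j! ≈ 0.0985.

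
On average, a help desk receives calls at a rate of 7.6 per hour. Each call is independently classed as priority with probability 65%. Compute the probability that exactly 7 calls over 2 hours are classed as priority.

0.0933

Thinning: the calls that are classed as priority themselves form a Poisson process with rate 0.65 × 7.6 = 4.94 per hour.
Over the interval, μ = 4.94 × 2 = 9.88 (2 hours).
P(N = 7) = e^(−9.88) · 9.88^7/7! ≈ 0.0933.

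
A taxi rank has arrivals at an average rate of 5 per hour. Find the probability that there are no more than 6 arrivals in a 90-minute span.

0.3782

Over the interval, μ = 5 × 1.5 = 7.5 (a 90-minute span = 1.5 hours).
P(N ≤ 6) = Σ_{j=0}^{6} e^(−μ) μ^j/j! ≈ 0.3782.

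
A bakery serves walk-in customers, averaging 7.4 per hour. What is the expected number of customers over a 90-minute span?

E[N] = λt = 7.4 × 1.5 = 11.1 (a 90-minute span = 1.5 hours).

11.1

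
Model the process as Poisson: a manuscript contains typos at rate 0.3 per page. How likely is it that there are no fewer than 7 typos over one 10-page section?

0.0335

Over the interval, μ = 0.3 × 10 = 3 (a 10-page section = 10 pages).
P(N ≥ 7) = 1 − P(N ≤ 6) = 1 − Σ_{j=0}^{6} e^(−μ) μ^j/j! ≈ 0.0335.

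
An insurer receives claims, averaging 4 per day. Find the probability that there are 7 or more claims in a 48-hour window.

0.6866

Over the interval, μ = 4 × 2 = 8 (a 48-hour window = 2 days).
P(N ≥ 7) = 1 − P(N ≤ 6) = 1 − Σ_{j=0}^{6} e^(−μ) μ^j/j! ≈ 0.6866.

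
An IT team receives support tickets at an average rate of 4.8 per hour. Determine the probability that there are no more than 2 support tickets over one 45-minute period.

0.3027

Over the interval, μ = 4.8 × 0.75 = 3.6 (a 45-minute period = 0.75 hours).
P(N ≤ 2) = Σ_{j=0}^{2} e^(−μ) μ^j/j! ≈ 0.3027.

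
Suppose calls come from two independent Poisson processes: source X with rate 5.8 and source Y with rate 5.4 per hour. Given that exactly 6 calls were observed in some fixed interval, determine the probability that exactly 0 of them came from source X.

Given the total, each event is independently from source X with probability p = λ_X/(λ_X+λ_Y) = 5.8/11.2 ≈ 0.5179.
So K ~ Binomial(6, 5.8/11.2): P(K = 0) = C(6,0) · (5.8/11.2)^0 · (5.4/11.2)^6 ≈ 0.0126.

0.0126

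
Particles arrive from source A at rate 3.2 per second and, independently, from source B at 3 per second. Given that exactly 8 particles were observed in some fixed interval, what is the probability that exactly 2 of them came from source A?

0.0957

Given the total, each event is independently from source A with probability p = λ_A/(λ_A+λ_B) = 3.2/6.2 ≈ 0.5161.
So K ~ Binomial(8, 3.2/6.2): P(K = 2) = C(8,2) · (3.2/6.2)^2 · (3/6.2)^6 ≈ 0.0957.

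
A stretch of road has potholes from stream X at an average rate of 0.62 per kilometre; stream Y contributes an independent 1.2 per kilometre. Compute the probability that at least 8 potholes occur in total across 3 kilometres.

0.1856

Independent Poisson processes superpose: combined rate λ = 0.62 + 1.2 = 1.82 per kilometre.
Over the interval, μ = 1.82 × 3 = 5.46 (3 kilometres).
P(N ≥ 8) = 1 − P(N ≤ 7) ≈ 0.1856.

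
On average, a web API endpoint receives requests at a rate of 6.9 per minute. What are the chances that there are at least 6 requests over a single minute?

With mean μ = 6.9 per minute,
P(N ≥ 6) = 1 − P(N ≤ 5) = 1 − Σ_{j=0}^{5} e^(−μ) μ^j/j! ≈ 0.6863.

0.6863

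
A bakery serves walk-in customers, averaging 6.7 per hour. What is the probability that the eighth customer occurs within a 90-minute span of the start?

0.7842

Over the interval, μ = 6.7 × 1.5 = 10.05 (a 90-minute span = 1.5 hours).
The eighth arrival falls in the interval iff at least 8 events occur there: P(S_8 ≤ t) = P(N ≥ 8) = 1 − P(N ≤ 7) ≈ 0.7842.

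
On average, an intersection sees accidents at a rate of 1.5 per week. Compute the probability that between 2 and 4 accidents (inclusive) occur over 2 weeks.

Over the interval, μ = 1.5 × 2 = 3 (2 weeks).
P(2 ≤ N ≤ 4) = Σ_{j=2}^{4} e^(−3) · 3^j/j! ≈ 0.6161.

0.6161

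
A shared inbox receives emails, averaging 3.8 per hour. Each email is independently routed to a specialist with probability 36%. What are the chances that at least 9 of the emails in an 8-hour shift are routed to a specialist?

0.7630

Thinning: the emails that are routed to a specialist themselves form a Poisson process with rate 0.36 × 3.8 = 1.368 per hour.
Over the interval, μ = 1.368 × 8 = 10.944 (an 8-hour shift = 8 hours).
P(N ≥ 9) = 1 − P(N ≤ 8) ≈ 0.7630.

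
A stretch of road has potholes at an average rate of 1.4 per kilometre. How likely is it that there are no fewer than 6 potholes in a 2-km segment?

Over the interval, μ = 1.4 × 2 = 2.8 (a 2-km segment = 2 kilometres).
P(N ≥ 6) = 1 − P(N ≤ 5) = 1 − Σ_{j=0}^{5} e^(−μ) μ^j/j! ≈ 0.0651.

0.0651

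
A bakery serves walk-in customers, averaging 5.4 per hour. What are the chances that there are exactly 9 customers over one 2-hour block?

0.1124

Over the interval, μ = 5.4 × 2 = 10.8 (a 2-hour block = 2 hours).
P(N = 9) = e^(−μ) μ^9/9! = e^(−10.8) · 10.8^9/362880 ≈ 0.1124.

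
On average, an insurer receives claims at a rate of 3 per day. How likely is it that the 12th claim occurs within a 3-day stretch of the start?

Over the interval, μ = 3 × 3 = 9 (a 3-day stretch = 3 days).
The 12th arrival falls in the interval iff at least 12 events occur there: P(S_12 ≤ t) = P(N ≥ 12) = 1 − P(N ≤ 11) ≈ 0.1970.

0.1970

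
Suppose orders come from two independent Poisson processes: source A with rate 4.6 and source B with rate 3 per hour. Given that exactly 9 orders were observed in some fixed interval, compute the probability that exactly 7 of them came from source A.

0.1669

Given the total, each event is independently from source A with probability p = λ_A/(λ_A+λ_B) = 4.6/7.6 ≈ 0.6053.
So K ~ Binomial(9, 4.6/7.6): P(K = 7) = C(9,7) · (4.6/7.6)^7 · (3/7.6)^2 ≈ 0.1669.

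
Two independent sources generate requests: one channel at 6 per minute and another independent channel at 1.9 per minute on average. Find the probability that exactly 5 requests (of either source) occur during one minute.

Independent Poisson processes superpose: combined rate λ = 6 + 1.9 = 7.9 per minute.
So μ = 7.9.
P(N = 5) = e^(−7.9) · 7.9^5/5! ≈ 0.0951.

0.0951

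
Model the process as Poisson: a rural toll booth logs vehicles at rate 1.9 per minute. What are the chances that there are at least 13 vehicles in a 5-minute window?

Over the interval, μ = 1.9 × 5 = 9.5 (a 5-minute window = 5 minutes).
P(N ≥ 13) = 1 − P(N ≤ 12) = 1 − Σ_{j=0}^{12} e^(−μ) μ^j/j! ≈ 0.1636.

0.1636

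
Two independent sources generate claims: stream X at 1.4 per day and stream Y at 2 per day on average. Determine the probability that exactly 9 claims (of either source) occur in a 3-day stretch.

0.1224

Independent Poisson processes superpose: combined rate λ = 1.4 + 2 = 3.4 per day.
Over the interval, μ = 3.4 × 3 = 10.2 (a 3-day stretch = 3 days).
P(N = 9) = e^(−10.2) · 10.2^9/9! ≈ 0.1224.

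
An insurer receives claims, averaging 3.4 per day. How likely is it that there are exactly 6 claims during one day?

With mean μ = 3.4 per day,
P(N = 6) = e^(−μ) μ^6/6! = e^(−3.4) · 3.4^6/720 ≈ 0.0716.

0.0716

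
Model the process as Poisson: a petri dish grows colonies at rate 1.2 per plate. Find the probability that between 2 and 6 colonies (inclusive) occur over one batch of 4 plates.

Over the interval, μ = 1.2 × 4 = 4.8 (a batch of 4 plates = 4 plates).
P(2 ≤ N ≤ 6) = Σ_{j=2}^{6} e^(−4.8) · 4.8^j/j! ≈ 0.7431.

0.7431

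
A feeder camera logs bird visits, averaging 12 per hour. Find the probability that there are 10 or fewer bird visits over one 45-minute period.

0.7060

Over the interval, μ = 12 × 0.75 = 9 (a 45-minute period = 0.75 hours).
P(N ≤ 10) = Σ_{j=0}^{10} e^(−μ) μ^j/j! ≈ 0.7060.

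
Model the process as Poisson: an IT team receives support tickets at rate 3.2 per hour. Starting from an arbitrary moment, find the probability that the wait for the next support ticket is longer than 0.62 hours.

The wait for the next event is exponential with rate λ = 3.2 per hour.
P(T > 0.62) = e^(−λt) = e^(−3.2 × 0.62) = e^(−1.984) ≈ 0.1375.

0.1375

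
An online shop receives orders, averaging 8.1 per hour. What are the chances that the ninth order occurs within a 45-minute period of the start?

0.1606

Over the interval, μ = 8.1 × 0.75 = 6.075 (a 45-minute period = 0.75 hours).
The ninth arrival falls in the interval iff at least 9 events occur there: P(S_9 ≤ t) = P(N ≥ 9) = 1 − P(N ≤ 8) ≈ 0.1606.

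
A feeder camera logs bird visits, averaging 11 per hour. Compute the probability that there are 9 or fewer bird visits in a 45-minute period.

Over the interval, μ = 11 × 0.75 = 8.25 (a 45-minute period = 0.75 hours).
P(N ≤ 9) = Σ_{j=0}^{9} e^(−μ) μ^j/j! ≈ 0.6852.

0.6852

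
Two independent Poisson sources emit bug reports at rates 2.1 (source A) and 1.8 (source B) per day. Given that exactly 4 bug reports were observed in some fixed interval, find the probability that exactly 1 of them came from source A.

0.2118

Given the total, each event is independently from source A with probability p = λ_A/(λ_A+λ_B) = 2.1/3.9 ≈ 0.5385.
So K ~ Binomial(4, 2.1/3.9): P(K = 1) = C(4,1) · (2.1/3.9)^1 · (1.8/3.9)^3 ≈ 0.2118.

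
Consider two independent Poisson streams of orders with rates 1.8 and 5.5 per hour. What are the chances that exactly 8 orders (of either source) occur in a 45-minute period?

Independent Poisson processes superpose: combined rate λ = 1.8 + 5.5 = 7.3 per hour.
Over the interval, μ = 7.3 × 0.75 = 5.475 (a 45-minute period = 0.75 hours).
P(N = 8) = e^(−5.475) · 5.475^8/8! ≈ 0.0839.

0.0839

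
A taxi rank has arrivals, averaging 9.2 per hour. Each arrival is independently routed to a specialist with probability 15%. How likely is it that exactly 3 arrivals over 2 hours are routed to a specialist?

Thinning: the arrivals that are routed to a specialist themselves form a Poisson process with rate 0.15 × 9.2 = 1.38 per hour.
Over the interval, μ = 1.38 × 2 = 2.76 (2 hours).
P(N = 3) = e^(−2.76) · 2.76^3/3! ≈ 0.2218.

0.2218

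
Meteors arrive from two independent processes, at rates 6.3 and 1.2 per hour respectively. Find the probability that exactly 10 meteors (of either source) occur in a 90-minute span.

Independent Poisson processes superpose: combined rate λ = 6.3 + 1.2 = 7.5 per hour.
Over the interval, μ = 7.5 × 1.5 = 11.25 (a 90-minute span = 1.5 hours).
P(N = 10) = e^(−11.25) · 11.25^10/10! ≈ 0.1164.

0.1164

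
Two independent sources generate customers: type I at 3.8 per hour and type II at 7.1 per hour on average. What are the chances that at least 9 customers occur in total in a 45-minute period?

0.4319

Independent Poisson processes superpose: combined rate λ = 3.8 + 7.1 = 10.9 per hour.
Over the interval, μ = 10.9 × 0.75 = 8.175 (a 45-minute period = 0.75 hours).
P(N ≥ 9) = 1 − P(N ≤ 8) ≈ 0.4319.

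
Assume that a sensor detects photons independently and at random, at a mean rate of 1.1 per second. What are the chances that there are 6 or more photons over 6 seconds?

0.6453

Over the interval, μ = 1.1 × 6 = 6.6 (6 seconds).
P(N ≥ 6) = 1 − P(N ≤ 5) = 1 − Σ_{j=0}^{5} e^(−μ) μ^j/j! ≈ 0.6453.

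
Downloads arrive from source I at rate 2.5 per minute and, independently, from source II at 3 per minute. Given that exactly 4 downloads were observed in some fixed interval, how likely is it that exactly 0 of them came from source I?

0.0885

Given the total, each event is independently from source I with probability p = λ_I/(λ_I+λ_II) = 2.5/5.5 ≈ 0.4545.
So K ~ Binomial(4, 2.5/5.5): P(K = 0) = C(4,0) · (2.5/5.5)^0 · (3/5.5)^4 ≈ 0.0885.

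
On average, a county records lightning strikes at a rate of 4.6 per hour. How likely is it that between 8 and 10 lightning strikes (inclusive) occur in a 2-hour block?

Over the interval, μ = 4.6 × 2 = 9.2 (a 2-hour block = 2 hours).
P(8 ≤ N ≤ 10) = Σ_{j=8}^{10} e^(−9.2) · 9.2^j/j! ≈ 0.3810.

0.3810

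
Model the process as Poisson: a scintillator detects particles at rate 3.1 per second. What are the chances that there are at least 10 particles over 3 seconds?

0.4521

Over the interval, μ = 3.1 × 3 = 9.3 (3 seconds).
P(N ≥ 10) = 1 − P(N ≤ 9) = 1 − Σ_{j=0}^{9} e^(−μ) μ^j/j! ≈ 0.4521.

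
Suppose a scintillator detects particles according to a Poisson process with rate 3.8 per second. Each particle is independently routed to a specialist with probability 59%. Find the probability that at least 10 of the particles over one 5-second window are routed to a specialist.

0.6818

Thinning: the particles that are routed to a specialist themselves form a Poisson process with rate 0.59 × 3.8 = 2.242 per second.
Over the interval, μ = 2.242 × 5 = 11.21 (a 5-second window = 5 seconds).
P(N ≥ 10) = 1 − P(N ≤ 9) ≈ 0.6818.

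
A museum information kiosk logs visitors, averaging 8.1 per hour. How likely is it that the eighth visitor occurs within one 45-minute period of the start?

Over the interval, μ = 8.1 × 0.75 = 6.075 (a 45-minute period = 0.75 hours).
The eighth arrival falls in the interval iff at least 8 events occur there: P(S_8 ≤ t) = P(N ≥ 8) = 1 − P(N ≤ 7) ≈ 0.2664.

0.2664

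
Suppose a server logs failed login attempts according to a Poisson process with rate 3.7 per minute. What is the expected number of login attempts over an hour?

E[N] = λt = 3.7 × 60 = 222 (an hour = 60 minutes).

222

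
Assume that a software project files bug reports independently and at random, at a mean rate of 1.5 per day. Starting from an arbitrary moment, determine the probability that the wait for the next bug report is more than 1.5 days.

0.1054

The wait for the next event is exponential with rate λ = 1.5 per day.
P(T > 1.5) = e^(−λt) = e^(−1.5 × 1.5) = e^(−2.25) ≈ 0.1054.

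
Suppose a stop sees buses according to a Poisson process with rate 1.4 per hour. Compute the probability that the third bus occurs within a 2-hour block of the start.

Over the interval, μ = 1.4 × 2 = 2.8 (a 2-hour block = 2 hours).
The third arrival falls in the interval iff at least 3 events occur there: P(S_3 ≤ t) = P(N ≥ 3) = 1 − P(N ≤ 2) ≈ 0.5305.

0.5305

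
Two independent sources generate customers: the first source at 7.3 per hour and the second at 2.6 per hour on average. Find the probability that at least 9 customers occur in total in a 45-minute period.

0.3278

Independent Poisson processes superpose: combined rate λ = 7.3 + 2.6 = 9.9 per hour.
Over the interval, μ = 9.9 × 0.75 = 7.425 (a 45-minute period = 0.75 hours).
P(N ≥ 9) = 1 − P(N ≤ 8) ≈ 0.3278.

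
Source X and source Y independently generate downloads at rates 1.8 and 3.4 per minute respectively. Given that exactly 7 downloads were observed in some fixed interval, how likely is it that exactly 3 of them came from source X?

0.2653

Given the total, each event is independently from source X with probability p = λ_X/(λ_X+λ_Y) = 1.8/5.2 ≈ 0.3462.
So K ~ Binomial(7, 1.8/5.2): P(K = 3) = C(7,3) · (1.8/5.2)^3 · (3.4/5.2)^4 ≈ 0.2653.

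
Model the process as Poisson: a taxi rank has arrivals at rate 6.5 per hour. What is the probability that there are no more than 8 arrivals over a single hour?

0.7916

With mean μ = 6.5 per hour,
P(N ≤ 8) = Σ_{j=0}^{8} e^(−μ) μ^j/j! ≈ 0.7916.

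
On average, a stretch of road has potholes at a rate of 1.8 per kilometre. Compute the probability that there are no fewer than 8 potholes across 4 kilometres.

Over the interval, μ = 1.8 × 4 = 7.2 (4 kilometres).
P(N ≥ 8) = 1 − P(N ≤ 7) = 1 − Σ_{j=0}^{7} e^(−μ) μ^j/j! ≈ 0.4311.

0.4311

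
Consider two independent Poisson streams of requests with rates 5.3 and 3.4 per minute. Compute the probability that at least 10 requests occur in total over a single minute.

Independent Poisson processes superpose: combined rate λ = 5.3 + 3.4 = 8.7 per minute.
So μ = 8.7.
P(N ≥ 10) = 1 − P(N ≤ 9) ≈ 0.3731.

0.3731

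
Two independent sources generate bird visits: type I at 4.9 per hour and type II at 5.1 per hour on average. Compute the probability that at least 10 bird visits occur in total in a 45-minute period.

Independent Poisson processes superpose: combined rate λ = 4.9 + 5.1 = 10 per hour.
Over the interval, μ = 10 × 0.75 = 7.5 (a 45-minute period = 0.75 hours).
P(N ≥ 10) = 1 − P(N ≤ 9) ≈ 0.2236.

0.2236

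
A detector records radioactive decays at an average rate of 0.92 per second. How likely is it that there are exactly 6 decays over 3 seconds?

Over the interval, μ = 0.92 × 3 = 2.76 (3 seconds).
P(N = 6) = e^(−μ) μ^6/6! = e^(−2.76) · 2.76^6/720 ≈ 0.0389.

0.0389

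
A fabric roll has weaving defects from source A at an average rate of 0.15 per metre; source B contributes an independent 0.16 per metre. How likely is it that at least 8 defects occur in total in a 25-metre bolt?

0.5116

Independent Poisson processes superpose: combined rate λ = 0.15 + 0.16 = 0.31 per metre.
Over the interval, μ = 0.31 × 25 = 7.75 (a 25-metre bolt = 25 metres).
P(N ≥ 8) = 1 − P(N ≤ 7) ≈ 0.5116.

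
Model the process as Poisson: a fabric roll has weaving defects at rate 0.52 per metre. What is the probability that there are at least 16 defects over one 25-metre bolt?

Over the interval, μ = 0.52 × 25 = 13 (a 25-metre bolt = 25 metres).
P(N ≥ 16) = 1 − P(N ≤ 15) = 1 − Σ_{j=0}^{15} e^(−μ) μ^j/j! ≈ 0.2364.

0.2364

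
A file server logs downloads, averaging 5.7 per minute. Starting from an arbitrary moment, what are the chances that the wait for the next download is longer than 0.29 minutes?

The wait for the next event is exponential with rate λ = 5.7 per minute.
P(T > 0.29) = e^(−λt) = e^(−5.7 × 0.29) = e^(−1.653) ≈ 0.1915.

0.1915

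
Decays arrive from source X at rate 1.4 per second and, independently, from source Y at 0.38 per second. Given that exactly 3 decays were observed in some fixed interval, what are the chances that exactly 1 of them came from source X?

Given the total, each event is independently from source X with probability p = λ_X/(λ_X+λ_Y) = 1.4/1.78 ≈ 0.7865.
So K ~ Binomial(3, 1.4/1.78): P(K = 1) = C(3,1) · (1.4/1.78)^1 · (0.38/1.78)^2 ≈ 0.1075.

0.1075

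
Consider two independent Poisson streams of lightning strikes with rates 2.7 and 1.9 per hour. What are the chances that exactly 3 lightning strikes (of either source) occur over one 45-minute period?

0.2173

Independent Poisson processes superpose: combined rate λ = 2.7 + 1.9 = 4.6 per hour.
Over the interval, μ = 4.6 × 0.75 = 3.45 (a 45-minute period = 0.75 hours).
P(N = 3) = e^(−3.45) · 3.45^3/3! ≈ 0.2173.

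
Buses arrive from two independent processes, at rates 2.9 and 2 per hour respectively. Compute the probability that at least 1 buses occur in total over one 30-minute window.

Independent Poisson processes superpose: combined rate λ = 2.9 + 2 = 4.9 per hour.
Over the interval, μ = 4.9 × 0.5 = 2.45 (a 30-minute window = 0.5 hours).
P(N ≥ 1) = 1 − P(N ≤ 0) ≈ 0.9137.

0.9137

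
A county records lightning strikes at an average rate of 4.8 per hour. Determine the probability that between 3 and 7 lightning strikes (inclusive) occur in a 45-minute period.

0.6665

Over the interval, μ = 4.8 × 0.75 = 3.6 (a 45-minute period = 0.75 hours).
P(3 ≤ N ≤ 7) = Σ_{j=3}^{7} e^(−3.6) · 3.6^j/j! ≈ 0.6665.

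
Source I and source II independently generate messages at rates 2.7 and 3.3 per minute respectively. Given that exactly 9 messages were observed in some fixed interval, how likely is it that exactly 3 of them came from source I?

0.2119

Given the total, each event is independently from source I with probability p = λ_I/(λ_I+λ_II) = 2.7/6 = 0.4500.
So K ~ Binomial(9, 2.7/6): P(K = 3) = C(9,3) · (2.7/6)^3 · (3.3/6)^6 ≈ 0.2119.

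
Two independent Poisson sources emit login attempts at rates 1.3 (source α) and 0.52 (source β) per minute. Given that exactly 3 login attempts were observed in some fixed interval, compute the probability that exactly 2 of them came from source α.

Given the total, each event is independently from source α with probability p = λ_α/(λ_α+λ_β) = 1.3/1.82 ≈ 0.7143.
So K ~ Binomial(3, 1.3/1.82): P(K = 2) = C(3,2) · (1.3/1.82)^2 · (0.52/1.82)^1 ≈ 0.4373.

0.4373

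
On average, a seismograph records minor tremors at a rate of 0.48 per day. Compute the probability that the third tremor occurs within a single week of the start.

0.6525

Over the interval, μ = 0.48 × 7 = 3.36 (a week = 7 days).
The third arrival falls in the interval iff at least 3 events occur there: P(S_3 ≤ t) = P(N ≥ 3) = 1 − P(N ≤ 2) ≈ 0.6525.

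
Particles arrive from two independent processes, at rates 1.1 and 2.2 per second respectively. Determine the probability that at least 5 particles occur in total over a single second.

0.2374

Independent Poisson processes superpose: combined rate λ = 1.1 + 2.2 = 3.3 per second.
So μ = 3.3.
P(N ≥ 5) = 1 − P(N ≤ 4) ≈ 0.2374.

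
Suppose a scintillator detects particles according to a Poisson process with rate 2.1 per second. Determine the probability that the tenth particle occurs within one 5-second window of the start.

Over the interval, μ = 2.1 × 5 = 10.5 (a 5-second window = 5 seconds).
The tenth arrival falls in the interval iff at least 10 events occur there: P(S_10 ≤ t) = P(N ≥ 10) = 1 − P(N ≤ 9) ≈ 0.6029.

0.6029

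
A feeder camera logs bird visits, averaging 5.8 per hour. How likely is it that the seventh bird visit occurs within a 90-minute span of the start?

0.7645

Over the interval, μ = 5.8 × 1.5 = 8.7 (a 90-minute span = 1.5 hours).
The seventh arrival falls in the interval iff at least 7 events occur there: P(S_7 ≤ t) = P(N ≥ 7) = 1 − P(N ≤ 6) ≈ 0.7645.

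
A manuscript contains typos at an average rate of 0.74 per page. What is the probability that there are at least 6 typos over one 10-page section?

0.7474

Over the interval, μ = 0.74 × 10 = 7.4 (a 10-page section = 10 pages).
P(N ≥ 6) = 1 − P(N ≤ 5) = 1 − Σ_{j=0}^{5} e^(−μ) μ^j/j! ≈ 0.7474.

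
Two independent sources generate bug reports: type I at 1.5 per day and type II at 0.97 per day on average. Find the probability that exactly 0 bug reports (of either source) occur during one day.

Independent Poisson processes superpose: combined rate λ = 1.5 + 0.97 = 2.47 per day.
So μ = 2.47.
P(N = 0) = e^(−2.47) · 2.47^0/0! ≈ 0.0846.

0.0846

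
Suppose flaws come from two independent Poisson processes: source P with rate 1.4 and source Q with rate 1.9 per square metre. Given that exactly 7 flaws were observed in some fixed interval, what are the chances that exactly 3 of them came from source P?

0.2937

Given the total, each event is independently from source P with probability p = λ_P/(λ_P+λ_Q) = 1.4/3.3 ≈ 0.4242.
So K ~ Binomial(7, 1.4/3.3): P(K = 3) = C(7,3) · (1.4/3.3)^3 · (1.9/3.3)^4 ≈ 0.2937.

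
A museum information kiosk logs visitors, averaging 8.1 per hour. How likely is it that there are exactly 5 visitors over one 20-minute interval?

Over the interval, μ = 8.1 × 1/3 = 2.7 (a 20-minute interval = 1/3 hours).
P(N = 5) = e^(−μ) μ^5/5! = e^(−2.7) · 2.7^5/120 ≈ 0.0804.

0.0804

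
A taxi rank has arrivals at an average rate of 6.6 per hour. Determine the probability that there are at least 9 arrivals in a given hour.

0.2204

With mean μ = 6.6 per hour,
P(N ≥ 9) = 1 − P(N ≤ 8) = 1 − Σ_{j=0}^{8} e^(−μ) μ^j/j! ≈ 0.2204.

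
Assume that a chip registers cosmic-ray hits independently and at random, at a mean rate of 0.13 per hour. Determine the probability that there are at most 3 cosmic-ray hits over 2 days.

0.1310

Over the interval, μ = 0.13 × 48 = 6.24 (2 days = 48 hours).
P(N ≤ 3) = Σ_{j=0}^{3} e^(−μ) μ^j/j! ≈ 0.1310.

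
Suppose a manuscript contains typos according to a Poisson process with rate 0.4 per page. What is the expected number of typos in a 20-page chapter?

E[N] = λt = 0.4 × 20 = 8 (a 20-page chapter = 20 pages).

8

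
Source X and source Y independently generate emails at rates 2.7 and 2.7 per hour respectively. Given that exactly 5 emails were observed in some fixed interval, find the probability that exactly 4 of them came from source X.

Given the total, each event is independently from source X with probability p = λ_X/(λ_X+λ_Y) = 2.7/5.4 = 0.5000.
So K ~ Binomial(5, 2.7/5.4): P(K = 4) = C(5,4) · (2.7/5.4)^4 · (2.7/5.4)^1 ≈ 0.1562.

0.1562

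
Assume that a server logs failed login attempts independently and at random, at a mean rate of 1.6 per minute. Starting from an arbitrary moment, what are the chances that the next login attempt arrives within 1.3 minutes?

0.8751

Inter-arrival times are exponential with rate λ = 1.6 per minute.
P(T ≤ 1.3) = 1 − e^(−λt) = 1 − e^(−1.6 × 1.3) = 1 − e^(−2.08) ≈ 0.8751.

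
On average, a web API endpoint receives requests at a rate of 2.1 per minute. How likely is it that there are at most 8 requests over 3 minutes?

Over the interval, μ = 2.1 × 3 = 6.3 (3 minutes).
P(N ≤ 8) = Σ_{j=0}^{8} e^(−μ) μ^j/j! ≈ 0.8148.

0.8148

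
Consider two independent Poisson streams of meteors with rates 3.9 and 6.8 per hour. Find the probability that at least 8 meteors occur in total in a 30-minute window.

0.1724

Independent Poisson processes superpose: combined rate λ = 3.9 + 6.8 = 10.7 per hour.
Over the interval, μ = 10.7 × 0.5 = 5.35 (a 30-minute window = 0.5 hours).
P(N ≥ 8) = 1 − P(N ≤ 7) ≈ 0.1724.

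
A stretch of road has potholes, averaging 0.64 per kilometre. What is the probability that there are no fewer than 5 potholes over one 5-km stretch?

Over the interval, μ = 0.64 × 5 = 3.2 (a 5-km stretch = 5 kilometres).
P(N ≥ 5) = 1 − P(N ≤ 4) = 1 − Σ_{j=0}^{4} e^(−μ) μ^j/j! ≈ 0.2194.

0.2194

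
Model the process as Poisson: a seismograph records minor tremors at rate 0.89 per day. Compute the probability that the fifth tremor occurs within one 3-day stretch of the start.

Over the interval, μ = 0.89 × 3 = 2.67 (a 3-day stretch = 3 days).
The fifth arrival falls in the interval iff at least 5 events occur there: P(S_5 ≤ t) = P(N ≥ 5) = 1 − P(N ≤ 4) ≈ 0.1327.

0.1327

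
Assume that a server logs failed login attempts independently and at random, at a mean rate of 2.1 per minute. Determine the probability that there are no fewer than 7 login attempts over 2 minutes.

Over the interval, μ = 2.1 × 2 = 4.2 (2 minutes).
P(N ≥ 7) = 1 − P(N ≤ 6) = 1 − Σ_{j=0}^{6} e^(−μ) μ^j/j! ≈ 0.1325.

0.1325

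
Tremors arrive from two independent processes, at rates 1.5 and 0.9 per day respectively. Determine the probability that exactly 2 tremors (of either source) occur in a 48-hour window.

0.0948

Independent Poisson processes superpose: combined rate λ = 1.5 + 0.9 = 2.4 per day.
Over the interval, μ = 2.4 × 2 = 4.8 (a 48-hour window = 2 days).
P(N = 2) = e^(−4.8) · 4.8^2/2! ≈ 0.0948.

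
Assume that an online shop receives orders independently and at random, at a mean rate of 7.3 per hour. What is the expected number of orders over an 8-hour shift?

58.4

E[N] = λt = 7.3 × 8 = 58.4 (an 8-hour shift = 8 hours).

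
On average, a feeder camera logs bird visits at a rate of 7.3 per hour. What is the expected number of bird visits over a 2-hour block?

E[N] = λt = 7.3 × 2 = 14.6 (a 2-hour block = 2 hours).

14.6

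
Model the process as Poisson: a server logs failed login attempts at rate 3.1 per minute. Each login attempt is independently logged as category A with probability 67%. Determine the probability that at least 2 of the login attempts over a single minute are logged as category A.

Thinning: the login attempts that are logged as category A themselves form a Poisson process with rate 0.67 × 3.1 = 2.077 per minute.
So μ = 2.077.
P(N ≥ 2) = 1 − P(N ≤ 1) ≈ 0.6144.

0.6144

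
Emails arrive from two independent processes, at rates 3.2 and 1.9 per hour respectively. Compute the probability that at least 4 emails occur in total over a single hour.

Independent Poisson processes superpose: combined rate λ = 3.2 + 1.9 = 5.1 per hour.
So μ = 5.1.
P(N ≥ 4) = 1 − P(N ≤ 3) ≈ 0.7487.

0.7487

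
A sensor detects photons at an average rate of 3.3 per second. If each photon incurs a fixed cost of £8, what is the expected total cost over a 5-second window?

£132

E[N] = 3.3 × 5 = 16.5 (a 5-second window = 5 seconds); E[cost] = 16.5 × £8 = £132.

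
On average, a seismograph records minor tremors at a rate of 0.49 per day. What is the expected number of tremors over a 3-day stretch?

1.47

E[N] = λt = 0.49 × 3 = 1.47 (a 3-day stretch = 3 days).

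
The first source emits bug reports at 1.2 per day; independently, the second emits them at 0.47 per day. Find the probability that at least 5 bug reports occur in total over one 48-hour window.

0.2447

Independent Poisson processes superpose: combined rate λ = 1.2 + 0.47 = 1.67 per day.
Over the interval, μ = 1.67 × 2 = 3.34 (a 48-hour window = 2 days).
P(N ≥ 5) = 1 − P(N ≤ 4) ≈ 0.2447.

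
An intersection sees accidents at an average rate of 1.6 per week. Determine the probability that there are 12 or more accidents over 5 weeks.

Over the interval, μ = 1.6 × 5 = 8 (5 weeks).
P(N ≥ 12) = 1 − P(N ≤ 11) = 1 − Σ_{j=0}^{11} e^(−μ) μ^j/j! ≈ 0.1119.

0.1119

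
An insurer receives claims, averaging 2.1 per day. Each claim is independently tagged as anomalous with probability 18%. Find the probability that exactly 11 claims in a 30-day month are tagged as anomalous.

Thinning: the claims that are tagged as anomalous themselves form a Poisson process with rate 0.18 × 2.1 = 0.378 per day.
Over the interval, μ = 0.378 × 30 = 11.34 (a 30-day month = 30 days).
P(N = 11) = e^(−11.34) · 11.34^11/11! ≈ 0.1188.

0.1188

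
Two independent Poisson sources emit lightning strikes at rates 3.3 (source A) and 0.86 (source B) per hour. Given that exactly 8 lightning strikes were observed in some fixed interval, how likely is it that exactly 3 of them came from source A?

0.0106

Given the total, each event is independently from source A with probability p = λ_A/(λ_A+λ_B) = 3.3/4.16 ≈ 0.7933.
So K ~ Binomial(8, 3.3/4.16): P(K = 3) = C(8,3) · (3.3/4.16)^3 · (0.86/4.16)^5 ≈ 0.0106.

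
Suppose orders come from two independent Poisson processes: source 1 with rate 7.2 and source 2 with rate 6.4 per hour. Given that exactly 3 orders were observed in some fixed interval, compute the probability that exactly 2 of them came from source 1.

0.3957

Given the total, each event is independently from source 1 with probability p = λ_1/(λ_1+λ_2) = 7.2/13.6 ≈ 0.5294.
So K ~ Binomial(3, 7.2/13.6): P(K = 2) = C(3,2) · (7.2/13.6)^2 · (6.4/13.6)^1 ≈ 0.3957.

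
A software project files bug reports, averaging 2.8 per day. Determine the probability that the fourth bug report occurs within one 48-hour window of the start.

0.8094

Over the interval, μ = 2.8 × 2 = 5.6 (a 48-hour window = 2 days).
The fourth arrival falls in the interval iff at least 4 events occur there: P(S_4 ≤ t) = P(N ≥ 4) = 1 − P(N ≤ 3) ≈ 0.8094.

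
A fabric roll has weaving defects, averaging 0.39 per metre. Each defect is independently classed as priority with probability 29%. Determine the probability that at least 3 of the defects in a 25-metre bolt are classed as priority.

0.5371

Thinning: the defects that are classed as priority themselves form a Poisson process with rate 0.29 × 0.39 = 0.1131 per metre.
Over the interval, μ = 0.1131 × 25 = 2.8275 (a 25-metre bolt = 25 metres).
P(N ≥ 3) = 1 − P(N ≤ 2) ≈ 0.5371.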